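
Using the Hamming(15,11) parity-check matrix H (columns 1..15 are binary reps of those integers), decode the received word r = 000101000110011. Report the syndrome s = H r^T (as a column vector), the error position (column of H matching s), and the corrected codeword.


s = (0, 0, 1, 0)^T, error position = 2, corrected codeword c = 010101000110011

Compute s = H r^T mod 2 one row at a time:
  s_1 = 0 + 0 + 1 + 1 + 0 + 0 + 1 + 1 = 4 ≡ 0 (mod 2).
  s_2 = 1 + 0 + 1 + 0 + 0 + 0 + 1 + 1 = 4 ≡ 0 (mod 2).
  s_3 = 0 + 0 + 1 + 0 + 1 + 1 + 1 + 1 = 5 ≡ 1 (mod 2).
  s_4 = 0 + 0 + 0 + 0 + 0 + 1 + 0 + 1 = 2 ≡ 0 (mod 2).
s = (0, 0, 1, 0)^T — this equals column 2 of H (binary 0010), so error is at position 2.
Correct: flip bit 2 of r = 000101000110011 to get c = 010101000110011.


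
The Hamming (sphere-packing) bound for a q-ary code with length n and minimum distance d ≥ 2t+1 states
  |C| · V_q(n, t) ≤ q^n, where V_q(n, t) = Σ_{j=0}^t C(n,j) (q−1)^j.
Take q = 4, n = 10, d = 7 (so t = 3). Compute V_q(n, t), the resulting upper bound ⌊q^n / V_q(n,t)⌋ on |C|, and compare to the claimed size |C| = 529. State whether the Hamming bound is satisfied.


V_q(n, t) = 3676, q^n = 1048576, Hamming bound = 285, |C| = 529 > bound (violated).

Step 1: Compute V_q(n, t) = Σ_{j=0}^3 C(n, j) (q−1)^j.
  j = 0: C(10,0)·(3)^0 = 1·1 = 1.
  j = 1: C(10,1)·(3)^1 = 10·3 = 30.
  j = 2: C(10,2)·(3)^2 = 45·9 = 405.
  j = 3: C(10,3)·(3)^3 = 120·27 = 3240.
  V_q(n, t) = 1 + 30 + 405 + 3240 = 3676.
Step 2: q^n = 4^10 = 1048576.
Step 3: Hamming bound ⌊q^n / V_q(n,t)⌋ = ⌊1048576/3676⌋ = 285.
Step 4: Compare |C| = 529 to 285: violated.
The claimed |C| lies above the Hamming bound, so no 4-ary code of length 10 with d ≥ 7 can have 529 codewords.


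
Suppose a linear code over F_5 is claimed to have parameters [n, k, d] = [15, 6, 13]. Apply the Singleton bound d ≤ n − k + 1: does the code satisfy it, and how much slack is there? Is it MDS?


Singleton RHS = n − k + 1 = 10, slack = -3, bound violated (no such code; not MDS).

Singleton bound: d ≤ n − k + 1.
Here n = 15, k = 6, so n − k + 1 = 10.
Given d = 13, check d ≤ 10: NO.
Slack = (n − k + 1) − d = -3.
The slack is negative: d = 13 exceeds n − k + 1 = 10 by 3, so the Singleton bound is violated and no linear [15, 6, 13]_5 code can exist. In particular it is not MDS (MDS requires d = n − k + 1 exactly).
Description: the claimed parameters are [15, 6, 13]_5; such a code would be impossible (violates the Singleton bound).


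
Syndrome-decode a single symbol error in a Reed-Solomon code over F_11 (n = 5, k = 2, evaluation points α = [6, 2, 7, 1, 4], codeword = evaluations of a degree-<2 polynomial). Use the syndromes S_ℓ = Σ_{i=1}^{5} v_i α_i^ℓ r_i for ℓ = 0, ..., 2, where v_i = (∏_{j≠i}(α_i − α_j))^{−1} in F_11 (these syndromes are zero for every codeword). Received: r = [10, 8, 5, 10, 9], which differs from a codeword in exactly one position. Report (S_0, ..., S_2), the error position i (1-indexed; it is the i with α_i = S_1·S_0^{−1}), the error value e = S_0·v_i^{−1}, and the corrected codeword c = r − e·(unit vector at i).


S = (4, 4, 4), error at position 4, error magnitude e = 8, c = [10, 8, 5, 2, 9].

Step 1: column multipliers v_i = (∏_{j≠i}(α_i − α_j))^{−1} mod 11.
  i = 1 (α = 6): (6−2)(6−7)(6−1)(6−4) = 4·(−1)·5·2 = −40 ≡ 4, so v_1 = 4^{−1} = 3 (mod 11).
  i = 2 (α = 2): (2−6)(2−7)(2−1)(2−4) = (−4)·(−5)·1·(−2) = −40 ≡ 4, so v_2 = 4^{−1} = 3 (mod 11).
  i = 3 (α = 7): (7−6)(7−2)(7−1)(7−4) = 1·5·6·3 = 90 ≡ 2, so v_3 = 2^{−1} = 6 (mod 11).
  i = 4 (α = 1): (1−6)(1−2)(1−7)(1−4) = (−5)·(−1)·(−6)·(−3) = 90 ≡ 2, so v_4 = 2^{−1} = 6 (mod 11).
  i = 5 (α = 4): (4−6)(4−2)(4−7)(4−1) = (−2)·2·(−3)·3 = 36 ≡ 3, so v_5 = 3^{−1} = 4 (mod 11).
  v = [3, 3, 6, 6, 4].
Step 2: syndromes of r = [10, 8, 5, 10, 9] (all sums mod 11).
  S_0 = Σ v_i r_i = 3·10 + 3·8 + 6·5 + 6·10 + 4·9 = 180 ≡ 4.
  S_1 = Σ v_i α_i r_i = 3·6·10 + 3·2·8 + 6·7·5 + 6·1·10 + 4·4·9 = 642 ≡ 4.
  α_i^2 mod 11 = [3, 4, 5, 1, 5].
  S_2 = Σ v_i α_i^2 r_i = 3·3·10 + 3·4·8 + 6·5·5 + 6·1·10 + 4·5·9 = 576 ≡ 4.
  S = (4, 4, 4) ≠ 0, so r is not a codeword (an error is present).
Step 3: locate the error. For a single error e at position i, S_ℓ = v_i·e·α_i^ℓ, so α_err = S_1/S_0.
  S_0^{−1} = 4^{−1} = 3 (mod 11), so α_err = 4·3 = 12 ≡ 1 = α_4. Error position i = 4.
  Consistency check: S_2/S_1 = 4·3 = 12 ≡ 1 = α_err ✓ (single-error assumption holds).
Step 4: error magnitude e = S_0/v_4 = S_0·∏_{j≠4}(α_4 − α_j) = 4·2 = 8 ≡ 8 (mod 11).
Step 5: correct position 4: c_4 = r_4 − e = 10 − 8 ≡ 2 (mod 11). Hence c = [10, 8, 5, 2, 9].
  Check: interpolating c through the α_i gives m(x) = 7 + 6·x (degree < 2) with m(α_i) = c_i for every i, so c is indeed a codeword.


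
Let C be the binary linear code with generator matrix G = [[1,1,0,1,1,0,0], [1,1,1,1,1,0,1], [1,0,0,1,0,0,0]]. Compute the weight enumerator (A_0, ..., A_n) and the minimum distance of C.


Weight distribution: A_0 = 1, A_2 = 3, A_4 = 3, A_6 = 1. Minimum distance d = 2.

Enumerate all 2^3 = 8 messages m ∈ F_2^3.
For each, compute codeword c = mG in F_2^7, then tally its weight.
  m = 000 → c = 0000000, weight = 0.
  m = 100 → c = 1101100, weight = 4.
  m = 010 → c = 1111101, weight = 6.
  m = 110 → c = 0010001, weight = 2.
  m = 001 → c = 1001000, weight = 2.
  m = 101 → c = 0100100, weight = 2.
  m = 011 → c = 0110101, weight = 4.
  m = 111 → c = 1011001, weight = 4.
Tally weights:
  weight 0: 1 codewords.
  weight 2: 3 codewords.
  weight 4: 3 codewords.
  weight 6: 1 codewords.
Minimum distance d = smallest w > 0 with A_w > 0 = 2.
Sanity: Σ A_w = 8 = 2^3 = 8 ✓.


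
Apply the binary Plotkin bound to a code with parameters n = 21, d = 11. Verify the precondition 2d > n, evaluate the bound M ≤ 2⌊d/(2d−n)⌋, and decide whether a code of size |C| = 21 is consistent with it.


Plotkin bound M ≤ 22; given |C| = 21 ≤ bound (satisfied).

Check applicability: 2d = 22, n = 21.
2d − n = 1 > 0, so Plotkin applies.
Compute d/(2d−n) = 11/1 ≈ 11.0000.
⌊d/(2d−n)⌋ = 11.
Plotkin bound: M ≤ 2·11 = 22.
Given |C| = 21, check: satisfied.
This |C| is below the Plotkin bound.


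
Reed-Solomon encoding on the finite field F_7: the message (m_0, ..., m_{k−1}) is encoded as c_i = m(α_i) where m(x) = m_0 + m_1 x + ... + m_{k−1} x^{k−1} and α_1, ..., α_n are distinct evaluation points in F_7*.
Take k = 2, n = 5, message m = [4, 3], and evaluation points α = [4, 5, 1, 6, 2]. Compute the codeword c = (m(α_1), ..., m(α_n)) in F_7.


c = [2, 5, 0, 1, 3]

Message polynomial: m(x) = 4 + 3·x (mod 7).
For each evaluation point α_i, compute m(α_i) mod 7:
  α_1 = 4: Horner steps 3 → 2, so m(4) = 2.
  α_2 = 5: Horner steps 3 → 5, so m(5) = 5.
  α_3 = 1: Horner steps 3 → 0, so m(1) = 0.
  α_4 = 6: Horner steps 3 → 1, so m(6) = 1.
  α_5 = 2: Horner steps 3 → 3, so m(2) = 3.
Codeword c = [2, 5, 0, 1, 3] ∈ F_7^5.


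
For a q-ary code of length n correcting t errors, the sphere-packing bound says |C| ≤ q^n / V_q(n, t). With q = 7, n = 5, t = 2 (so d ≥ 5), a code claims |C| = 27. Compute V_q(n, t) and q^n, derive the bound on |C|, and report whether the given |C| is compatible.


V_q(n, t) = 391, q^n = 16807, Hamming bound = 42, |C| = 27 ≤ bound (satisfied).

Step 1: Compute V_q(n, t) = Σ_{j=0}^2 C(n, j) (q−1)^j.
  j = 0: C(5,0)·(6)^0 = 1·1 = 1.
  j = 1: C(5,1)·(6)^1 = 5·6 = 30.
  j = 2: C(5,2)·(6)^2 = 10·36 = 360.
  V_q(n, t) = 1 + 30 + 360 = 391.
Step 2: q^n = 7^5 = 16807.
Step 3: Hamming bound ⌊q^n / V_q(n,t)⌋ = ⌊16807/391⌋ = 42.
Step 4: Compare |C| = 27 to 42: satisfied.
The claimed |C| lies below the Hamming bound.


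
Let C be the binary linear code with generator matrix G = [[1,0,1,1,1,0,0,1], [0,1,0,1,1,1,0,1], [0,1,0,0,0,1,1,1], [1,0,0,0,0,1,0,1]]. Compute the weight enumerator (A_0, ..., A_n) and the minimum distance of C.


Weight distribution: A_0 = 1, A_3 = 5, A_4 = 5, A_5 = 2, A_6 = 2, A_7 = 1. Minimum distance d = 3.

Enumerate all 2^4 = 16 messages m ∈ F_2^4.
For each, compute codeword c = mG in F_2^8, then tally its weight.
  m = 0000 → c = 00000000, weight = 0.
  m = 1000 → c = 10111001, weight = 5.
  m = 0100 → c = 01011101, weight = 5.
  m = 1100 → c = 11100100, weight = 4.
  m = 0010 → c = 01000111, weight = 4.
  m = 1010 → c = 11111110, weight = 7.
  m = 0110 → c = 00011010, weight = 3.
  m = 1110 → c = 10100011, weight = 4.
  m = 0001 → c = 10000101, weight = 3.
  m = 1001 → c = 00111100, weight = 4.
  m = 0101 → c = 11011000, weight = 4.
  m = 1101 → c = 01100001, weight = 3.
  m = 0011 → c = 11000010, weight = 3.
  m = 1011 → c = 01111011, weight = 6.
  m = 0111 → c = 10011111, weight = 6.
  m = 1111 → c = 00100110, weight = 3.
Tally weights:
  weight 0: 1 codewords.
  weight 3: 5 codewords.
  weight 4: 5 codewords.
  weight 5: 2 codewords.
  weight 6: 2 codewords.
  weight 7: 1 codewords.
Minimum distance d = smallest w > 0 with A_w > 0 = 3.
Sanity: Σ A_w = 16 = 2^4 = 16 ✓.


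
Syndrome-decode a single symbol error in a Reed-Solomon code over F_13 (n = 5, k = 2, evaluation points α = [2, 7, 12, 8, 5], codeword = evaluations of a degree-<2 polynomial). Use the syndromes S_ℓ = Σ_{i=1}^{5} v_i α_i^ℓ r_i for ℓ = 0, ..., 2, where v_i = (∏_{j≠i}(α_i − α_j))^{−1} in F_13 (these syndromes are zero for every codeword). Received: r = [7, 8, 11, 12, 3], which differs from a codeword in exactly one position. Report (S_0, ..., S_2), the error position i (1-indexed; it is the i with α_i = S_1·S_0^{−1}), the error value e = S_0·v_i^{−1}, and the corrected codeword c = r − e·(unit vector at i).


S = (7, 10, 5), error at position 2, error magnitude e = 12, c = [7, 9, 11, 12, 3].

Step 1: column multipliers v_i = (∏_{j≠i}(α_i − α_j))^{−1} mod 13.
  i = 1 (α = 2): (2−7)(2−12)(2−8)(2−5) = (−5)·(−10)·(−6)·(−3) = 900 ≡ 3, so v_1 = 3^{−1} = 9 (mod 13).
  i = 2 (α = 7): (7−2)(7−12)(7−8)(7−5) = 5·(−5)·(−1)·2 = 50 ≡ 11, so v_2 = 11^{−1} = 6 (mod 13).
  i = 3 (α = 12): (12−2)(12−7)(12−8)(12−5) = 10·5·4·7 = 1400 ≡ 9, so v_3 = 9^{−1} = 3 (mod 13).
  i = 4 (α = 8): (8−2)(8−7)(8−12)(8−5) = 6·1·(−4)·3 = −72 ≡ 6, so v_4 = 6^{−1} = 11 (mod 13).
  i = 5 (α = 5): (5−2)(5−7)(5−12)(5−8) = 3·(−2)·(−7)·(−3) = −126 ≡ 4, so v_5 = 4^{−1} = 10 (mod 13).
  v = [9, 6, 3, 11, 10].
Step 2: syndromes of r = [7, 8, 11, 12, 3] (all sums mod 13).
  S_0 = Σ v_i r_i = 9·7 + 6·8 + 3·11 + 11·12 + 10·3 = 306 ≡ 7.
  S_1 = Σ v_i α_i r_i = 9·2·7 + 6·7·8 + 3·12·11 + 11·8·12 + 10·5·3 = 2064 ≡ 10.
  α_i^2 mod 13 = [4, 10, 1, 12, 12].
  S_2 = Σ v_i α_i^2 r_i = 9·4·7 + 6·10·8 + 3·1·11 + 11·12·12 + 10·12·3 = 2709 ≡ 5.
  S = (7, 10, 5) ≠ 0, so r is not a codeword (an error is present).
Step 3: locate the error. For a single error e at position i, S_ℓ = v_i·e·α_i^ℓ, so α_err = S_1/S_0.
  S_0^{−1} = 7^{−1} = 2 (mod 13), so α_err = 10·2 = 20 ≡ 7 = α_2. Error position i = 2.
  Consistency check: S_2/S_1 = 5·4 = 20 ≡ 7 = α_err ✓ (single-error assumption holds).
Step 4: error magnitude e = S_0/v_2 = S_0·∏_{j≠2}(α_2 − α_j) = 7·11 = 77 ≡ 12 (mod 13).
Step 5: correct position 2: c_2 = r_2 − e = 8 − 12 ≡ 9 (mod 13). Hence c = [7, 9, 11, 12, 3].
  Check: interpolating c through the α_i gives m(x) = 1 + 3·x (degree < 2) with m(α_i) = c_i for every i, so c is indeed a codeword.


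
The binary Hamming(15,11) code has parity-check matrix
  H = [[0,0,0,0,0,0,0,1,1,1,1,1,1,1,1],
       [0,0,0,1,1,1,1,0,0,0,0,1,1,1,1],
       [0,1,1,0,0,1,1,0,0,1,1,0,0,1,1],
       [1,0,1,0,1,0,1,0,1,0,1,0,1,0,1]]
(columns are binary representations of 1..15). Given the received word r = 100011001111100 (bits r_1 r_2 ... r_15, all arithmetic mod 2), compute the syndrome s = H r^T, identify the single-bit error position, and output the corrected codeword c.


s = (1, 0, 1, 1)^T, error position = 11, corrected codeword c = 100011001101100

Compute s = H r^T mod 2 one row at a time:
  s_1 = 0 + 1 + 1 + 1 + 1 + 1 + 0 + 0 = 5 ≡ 1 (mod 2).
  s_2 = 0 + 1 + 1 + 0 + 1 + 1 + 0 + 0 = 4 ≡ 0 (mod 2).
  s_3 = 0 + 0 + 1 + 0 + 1 + 1 + 0 + 0 = 3 ≡ 1 (mod 2).
  s_4 = 1 + 0 + 1 + 0 + 1 + 1 + 1 + 0 = 5 ≡ 1 (mod 2).
s = (1, 0, 1, 1)^T — this equals column 11 of H (binary 1011), so error is at position 11.
Correct: flip bit 11 of r = 100011001111100 to get c = 100011001101100.


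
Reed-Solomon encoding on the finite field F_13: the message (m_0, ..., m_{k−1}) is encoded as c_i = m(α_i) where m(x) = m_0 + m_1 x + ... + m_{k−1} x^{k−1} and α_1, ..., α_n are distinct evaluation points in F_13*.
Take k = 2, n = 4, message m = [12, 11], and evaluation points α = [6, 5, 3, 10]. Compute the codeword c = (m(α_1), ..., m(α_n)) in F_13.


c = [0, 2, 6, 5]

Message polynomial: m(x) = 12 + 11·x (mod 13).
For each evaluation point α_i, compute m(α_i) mod 13:
  α_1 = 6: Horner steps 11 → 0, so m(6) = 0.
  α_2 = 5: Horner steps 11 → 2, so m(5) = 2.
  α_3 = 3: Horner steps 11 → 6, so m(3) = 6.
  α_4 = 10: Horner steps 11 → 5, so m(10) = 5.
Codeword c = [0, 2, 6, 5] ∈ F_13^4.


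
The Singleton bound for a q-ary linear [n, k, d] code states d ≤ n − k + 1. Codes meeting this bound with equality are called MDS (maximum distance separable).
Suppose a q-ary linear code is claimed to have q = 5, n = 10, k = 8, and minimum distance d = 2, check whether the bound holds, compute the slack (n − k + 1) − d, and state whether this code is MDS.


Singleton RHS = n − k + 1 = 3, slack = 1, bound satisfied, not MDS.

Singleton bound: d ≤ n − k + 1.
Here n = 10, k = 8, so n − k + 1 = 3.
Given d = 2, check d ≤ 3: YES.
Slack = (n − k + 1) − d = 1.
The code is NOT MDS (slack = 1 > 0).
Description: the claimed parameters are [10, 8, 2]_5; such a code would be non-MDS.


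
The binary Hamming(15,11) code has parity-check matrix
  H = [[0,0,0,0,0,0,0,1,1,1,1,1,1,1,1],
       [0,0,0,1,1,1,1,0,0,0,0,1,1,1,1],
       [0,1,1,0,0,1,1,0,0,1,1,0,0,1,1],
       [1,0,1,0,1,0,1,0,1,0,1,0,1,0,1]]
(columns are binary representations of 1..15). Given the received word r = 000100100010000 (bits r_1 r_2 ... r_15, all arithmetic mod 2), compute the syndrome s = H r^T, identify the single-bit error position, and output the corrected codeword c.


s = (1, 0, 0, 0)^T, error position = 8, corrected codeword c = 000100110010000

Compute s = H r^T mod 2 one row at a time:
  s_1 = 0 + 0 + 0 + 1 + 0 + 0 + 0 + 0 = 1 ≡ 1 (mod 2).
  s_2 = 1 + 0 + 0 + 1 + 0 + 0 + 0 + 0 = 2 ≡ 0 (mod 2).
  s_3 = 0 + 0 + 0 + 1 + 0 + 1 + 0 + 0 = 2 ≡ 0 (mod 2).
  s_4 = 0 + 0 + 0 + 1 + 0 + 1 + 0 + 0 = 2 ≡ 0 (mod 2).
s = (1, 0, 0, 0)^T — this equals column 8 of H (binary 1000), so error is at position 8.
Correct: flip bit 8 of r = 000100100010000 to get c = 000100110010000.


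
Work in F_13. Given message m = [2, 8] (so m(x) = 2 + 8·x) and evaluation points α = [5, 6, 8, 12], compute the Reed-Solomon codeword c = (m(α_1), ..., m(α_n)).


c = [3, 11, 1, 7]

Message polynomial: m(x) = 2 + 8·x (mod 13).
For each evaluation point α_i, compute m(α_i) mod 13:
  α_1 = 5: Horner steps 8 → 3, so m(5) = 3.
  α_2 = 6: Horner steps 8 → 11, so m(6) = 11.
  α_3 = 8: Horner steps 8 → 1, so m(8) = 1.
  α_4 = 12: Horner steps 8 → 7, so m(12) = 7.
Codeword c = [3, 11, 1, 7] ∈ F_13^4.


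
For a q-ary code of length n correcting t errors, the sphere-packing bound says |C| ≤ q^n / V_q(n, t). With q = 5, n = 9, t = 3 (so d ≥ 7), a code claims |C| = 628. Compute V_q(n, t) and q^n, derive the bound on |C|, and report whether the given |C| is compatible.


V_q(n, t) = 5989, q^n = 1953125, Hamming bound = 326, |C| = 628 > bound (violated).

Step 1: Compute V_q(n, t) = Σ_{j=0}^3 C(n, j) (q−1)^j.
  j = 0: C(9,0)·(4)^0 = 1·1 = 1.
  j = 1: C(9,1)·(4)^1 = 9·4 = 36.
  j = 2: C(9,2)·(4)^2 = 36·16 = 576.
  j = 3: C(9,3)·(4)^3 = 84·64 = 5376.
  V_q(n, t) = 1 + 36 + 576 + 5376 = 5989.
Step 2: q^n = 5^9 = 1953125.
Step 3: Hamming bound ⌊q^n / V_q(n,t)⌋ = ⌊1953125/5989⌋ = 326.
Step 4: Compare |C| = 628 to 326: violated.
The claimed |C| lies above the Hamming bound, so no 5-ary code of length 9 with d ≥ 7 can have 628 codewords.


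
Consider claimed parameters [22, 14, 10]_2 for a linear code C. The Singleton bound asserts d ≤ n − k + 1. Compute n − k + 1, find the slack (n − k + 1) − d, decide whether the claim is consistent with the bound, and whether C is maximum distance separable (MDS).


Singleton RHS = n − k + 1 = 9, slack = -1, bound violated (no such code; not MDS).

Singleton bound: d ≤ n − k + 1.
Here n = 22, k = 14, so n − k + 1 = 9.
Given d = 10, check d ≤ 9: NO.
Slack = (n − k + 1) − d = -1.
The slack is negative: d = 10 exceeds n − k + 1 = 9 by 1, so the Singleton bound is violated and no linear [22, 14, 10]_2 code can exist. In particular it is not MDS (MDS requires d = n − k + 1 exactly).
Description: the claimed parameters are [22, 14, 10]_2; such a code would be impossible (violates the Singleton bound).


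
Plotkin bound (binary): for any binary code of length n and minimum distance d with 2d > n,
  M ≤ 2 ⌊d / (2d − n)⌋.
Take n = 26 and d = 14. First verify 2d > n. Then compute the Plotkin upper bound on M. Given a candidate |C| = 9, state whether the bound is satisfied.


Plotkin bound M ≤ 14; given |C| = 9 ≤ bound (satisfied).

Check applicability: 2d = 28, n = 26.
2d − n = 2 > 0, so Plotkin applies.
Compute d/(2d−n) = 14/2 ≈ 7.0000.
⌊d/(2d−n)⌋ = 7.
Plotkin bound: M ≤ 2·7 = 14.
Given |C| = 9, check: satisfied.
This |C| is below the Plotkin bound.


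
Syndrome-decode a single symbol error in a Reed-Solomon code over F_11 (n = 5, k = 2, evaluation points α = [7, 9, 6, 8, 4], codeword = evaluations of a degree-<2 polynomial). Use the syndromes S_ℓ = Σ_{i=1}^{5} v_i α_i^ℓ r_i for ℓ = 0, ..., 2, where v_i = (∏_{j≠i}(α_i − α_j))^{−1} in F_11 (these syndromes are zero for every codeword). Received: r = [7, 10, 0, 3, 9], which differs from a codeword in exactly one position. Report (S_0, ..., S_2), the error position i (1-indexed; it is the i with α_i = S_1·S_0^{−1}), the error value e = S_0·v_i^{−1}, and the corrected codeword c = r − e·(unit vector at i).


S = (10, 7, 6), error at position 5, error magnitude e = 1, c = [7, 10, 0, 3, 8].

Step 1: column multipliers v_i = (∏_{j≠i}(α_i − α_j))^{−1} mod 11.
  i = 1 (α = 7): (7−9)(7−6)(7−8)(7−4) = (−2)·1·(−1)·3 = 6 ≡ 6, so v_1 = 6^{−1} = 2 (mod 11).
  i = 2 (α = 9): (9−7)(9−6)(9−8)(9−4) = 2·3·1·5 = 30 ≡ 8, so v_2 = 8^{−1} = 7 (mod 11).
  i = 3 (α = 6): (6−7)(6−9)(6−8)(6−4) = (−1)·(−3)·(−2)·2 = −12 ≡ 10, so v_3 = 10^{−1} = 10 (mod 11).
  i = 4 (α = 8): (8−7)(8−9)(8−6)(8−4) = 1·(−1)·2·4 = −8 ≡ 3, so v_4 = 3^{−1} = 4 (mod 11).
  i = 5 (α = 4): (4−7)(4−9)(4−6)(4−8) = (−3)·(−5)·(−2)·(−4) = 120 ≡ 10, so v_5 = 10^{−1} = 10 (mod 11).
  v = [2, 7, 10, 4, 10].
Step 2: syndromes of r = [7, 10, 0, 3, 9] (all sums mod 11).
  S_0 = Σ v_i r_i = 2·7 + 7·10 + 10·0 + 4·3 + 10·9 = 186 ≡ 10.
  S_1 = Σ v_i α_i r_i = 2·7·7 + 7·9·10 + 10·6·0 + 4·8·3 + 10·4·9 = 1184 ≡ 7.
  α_i^2 mod 11 = [5, 4, 3, 9, 5].
  S_2 = Σ v_i α_i^2 r_i = 2·5·7 + 7·4·10 + 10·3·0 + 4·9·3 + 10·5·9 = 908 ≡ 6.
  S = (10, 7, 6) ≠ 0, so r is not a codeword (an error is present).
Step 3: locate the error. For a single error e at position i, S_ℓ = v_i·e·α_i^ℓ, so α_err = S_1/S_0.
  S_0^{−1} = 10^{−1} = 10 (mod 11), so α_err = 7·10 = 70 ≡ 4 = α_5. Error position i = 5.
  Consistency check: S_2/S_1 = 6·8 = 48 ≡ 4 = α_err ✓ (single-error assumption holds).
Step 4: error magnitude e = S_0/v_5 = S_0·∏_{j≠5}(α_5 − α_j) = 10·10 = 100 ≡ 1 (mod 11).
Step 5: correct position 5: c_5 = r_5 − e = 9 − 1 ≡ 8 (mod 11). Hence c = [7, 10, 0, 3, 8].
  Check: interpolating c through the α_i gives m(x) = 2 + 7·x (degree < 2) with m(α_i) = c_i for every i, so c is indeed a codeword.


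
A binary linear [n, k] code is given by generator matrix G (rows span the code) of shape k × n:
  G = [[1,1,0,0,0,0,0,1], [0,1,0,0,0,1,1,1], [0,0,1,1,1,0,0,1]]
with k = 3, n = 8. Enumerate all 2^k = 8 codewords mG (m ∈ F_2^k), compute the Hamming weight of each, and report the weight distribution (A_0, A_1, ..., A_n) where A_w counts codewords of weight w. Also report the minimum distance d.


Weight distribution: A_0 = 1, A_3 = 2, A_4 = 2, A_5 = 1, A_6 = 1, A_7 = 1. Minimum distance d = 3.

Enumerate all 2^3 = 8 messages m ∈ F_2^3.
For each, compute codeword c = mG in F_2^8, then tally its weight.
  m = 000 → c = 00000000, weight = 0.
  m = 100 → c = 11000001, weight = 3.
  m = 010 → c = 01000111, weight = 4.
  m = 110 → c = 10000110, weight = 3.
  m = 001 → c = 00111001, weight = 4.
  m = 101 → c = 11111000, weight = 5.
  m = 011 → c = 01111110, weight = 6.
  m = 111 → c = 10111111, weight = 7.
Tally weights:
  weight 0: 1 codewords.
  weight 3: 2 codewords.
  weight 4: 2 codewords.
  weight 5: 1 codewords.
  weight 6: 1 codewords.
  weight 7: 1 codewords.
Minimum distance d = smallest w > 0 with A_w > 0 = 3.
Sanity: Σ A_w = 8 = 2^3 = 8 ✓.


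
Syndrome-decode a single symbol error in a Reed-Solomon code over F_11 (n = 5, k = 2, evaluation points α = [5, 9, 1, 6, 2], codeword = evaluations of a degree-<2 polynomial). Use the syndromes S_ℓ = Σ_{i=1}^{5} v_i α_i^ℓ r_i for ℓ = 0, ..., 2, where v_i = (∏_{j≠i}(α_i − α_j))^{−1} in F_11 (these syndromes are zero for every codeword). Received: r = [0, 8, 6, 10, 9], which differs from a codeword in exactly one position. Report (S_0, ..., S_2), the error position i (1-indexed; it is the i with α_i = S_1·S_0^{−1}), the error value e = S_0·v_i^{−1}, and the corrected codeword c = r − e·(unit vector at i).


S = (1, 5, 3), error at position 1, error magnitude e = 4, c = [7, 8, 6, 10, 9].

Step 1: column multipliers v_i = (∏_{j≠i}(α_i − α_j))^{−1} mod 11.
  i = 1 (α = 5): (5−9)(5−1)(5−6)(5−2) = (−4)·4·(−1)·3 = 48 ≡ 4, so v_1 = 4^{−1} = 3 (mod 11).
  i = 2 (α = 9): (9−5)(9−1)(9−6)(9−2) = 4·8·3·7 = 672 ≡ 1, so v_2 = 1^{−1} = 1 (mod 11).
  i = 3 (α = 1): (1−5)(1−9)(1−6)(1−2) = (−4)·(−8)·(−5)·(−1) = 160 ≡ 6, so v_3 = 6^{−1} = 2 (mod 11).
  i = 4 (α = 6): (6−5)(6−9)(6−1)(6−2) = 1·(−3)·5·4 = −60 ≡ 6, so v_4 = 6^{−1} = 2 (mod 11).
  i = 5 (α = 2): (2−5)(2−9)(2−1)(2−6) = (−3)·(−7)·1·(−4) = −84 ≡ 4, so v_5 = 4^{−1} = 3 (mod 11).
  v = [3, 1, 2, 2, 3].
Step 2: syndromes of r = [0, 8, 6, 10, 9] (all sums mod 11).
  S_0 = Σ v_i r_i = 3·0 + 1·8 + 2·6 + 2·10 + 3·9 = 67 ≡ 1.
  S_1 = Σ v_i α_i r_i = 3·5·0 + 1·9·8 + 2·1·6 + 2·6·10 + 3·2·9 = 258 ≡ 5.
  α_i^2 mod 11 = [3, 4, 1, 3, 4].
  S_2 = Σ v_i α_i^2 r_i = 3·3·0 + 1·4·8 + 2·1·6 + 2·3·10 + 3·4·9 = 212 ≡ 3.
  S = (1, 5, 3) ≠ 0, so r is not a codeword (an error is present).
Step 3: locate the error. For a single error e at position i, S_ℓ = v_i·e·α_i^ℓ, so α_err = S_1/S_0.
  S_0^{−1} = 1^{−1} = 1 (mod 11), so α_err = 5·1 = 5 ≡ 5 = α_1. Error position i = 1.
  Consistency check: S_2/S_1 = 3·9 = 27 ≡ 5 = α_err ✓ (single-error assumption holds).
Step 4: error magnitude e = S_0/v_1 = S_0·∏_{j≠1}(α_1 − α_j) = 1·4 = 4 ≡ 4 (mod 11).
Step 5: correct position 1: c_1 = r_1 − e = 0 − 4 ≡ 7 (mod 11). Hence c = [7, 8, 6, 10, 9].
  Check: interpolating c through the α_i gives m(x) = 3 + 3·x (degree < 2) with m(α_i) = c_i for every i, so c is indeed a codeword.


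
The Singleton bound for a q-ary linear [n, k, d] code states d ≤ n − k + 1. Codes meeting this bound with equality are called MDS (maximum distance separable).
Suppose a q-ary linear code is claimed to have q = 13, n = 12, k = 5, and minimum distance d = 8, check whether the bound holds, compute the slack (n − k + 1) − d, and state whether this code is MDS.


Singleton RHS = n − k + 1 = 8, slack = 0, bound satisfied, MDS.

Singleton bound: d ≤ n − k + 1.
Here n = 12, k = 5, so n − k + 1 = 8.
Given d = 8, check d ≤ 8: YES.
Slack = (n − k + 1) − d = 0.
The code is MDS (slack = 0).
Description: the claimed parameters are [12, 5, 8]_13; such a code would be MDS (meets Singleton bound).


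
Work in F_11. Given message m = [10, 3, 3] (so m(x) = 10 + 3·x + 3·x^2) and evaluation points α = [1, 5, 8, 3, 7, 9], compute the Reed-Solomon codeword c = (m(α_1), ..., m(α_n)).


c = [5, 1, 6, 2, 2, 5]

Message polynomial: m(x) = 10 + 3·x + 3·x^2 (mod 11).
For each evaluation point α_i, compute m(α_i) mod 11:
  α_1 = 1: Horner steps 3 → 6 → 5, so m(1) = 5.
  α_2 = 5: Horner steps 3 → 7 → 1, so m(5) = 1.
  α_3 = 8: Horner steps 3 → 5 → 6, so m(8) = 6.
  α_4 = 3: Horner steps 3 → 1 → 2, so m(3) = 2.
  α_5 = 7: Horner steps 3 → 2 → 2, so m(7) = 2.
  α_6 = 9: Horner steps 3 → 8 → 5, so m(9) = 5.
Codeword c = [5, 1, 6, 2, 2, 5] ∈ F_11^6.


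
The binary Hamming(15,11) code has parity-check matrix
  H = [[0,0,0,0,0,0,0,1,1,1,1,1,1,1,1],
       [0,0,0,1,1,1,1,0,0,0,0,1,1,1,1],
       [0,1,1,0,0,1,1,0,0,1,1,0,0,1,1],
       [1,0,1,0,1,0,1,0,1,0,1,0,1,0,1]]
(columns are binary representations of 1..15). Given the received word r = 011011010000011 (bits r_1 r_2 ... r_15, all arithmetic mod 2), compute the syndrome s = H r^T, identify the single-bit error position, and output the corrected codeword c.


s = (1, 0, 1, 1)^T, error position = 11, corrected codeword c = 011011010010011

Compute s = H r^T mod 2 one row at a time:
  s_1 = 1 + 0 + 0 + 0 + 0 + 0 + 1 + 1 = 3 ≡ 1 (mod 2).
  s_2 = 0 + 1 + 1 + 0 + 0 + 0 + 1 + 1 = 4 ≡ 0 (mod 2).
  s_3 = 1 + 1 + 1 + 0 + 0 + 0 + 1 + 1 = 5 ≡ 1 (mod 2).
  s_4 = 0 + 1 + 1 + 0 + 0 + 0 + 0 + 1 = 3 ≡ 1 (mod 2).
s = (1, 0, 1, 1)^T — this equals column 11 of H (binary 1011), so error is at position 11.
Correct: flip bit 11 of r = 011011010000011 to get c = 011011010010011.


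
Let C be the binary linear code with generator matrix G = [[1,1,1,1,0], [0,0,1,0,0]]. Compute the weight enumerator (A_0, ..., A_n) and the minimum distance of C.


Weight distribution: A_0 = 1, A_1 = 1, A_3 = 1, A_4 = 1. Minimum distance d = 1.

Enumerate all 2^2 = 4 messages m ∈ F_2^2.
For each, compute codeword c = mG in F_2^5, then tally its weight.
  m = 00 → c = 00000, weight = 0.
  m = 10 → c = 11110, weight = 4.
  m = 01 → c = 00100, weight = 1.
  m = 11 → c = 11010, weight = 3.
Tally weights:
  weight 0: 1 codewords.
  weight 1: 1 codewords.
  weight 3: 1 codewords.
  weight 4: 1 codewords.
Minimum distance d = smallest w > 0 with A_w > 0 = 1.
Sanity: Σ A_w = 4 = 2^2 = 4 ✓.


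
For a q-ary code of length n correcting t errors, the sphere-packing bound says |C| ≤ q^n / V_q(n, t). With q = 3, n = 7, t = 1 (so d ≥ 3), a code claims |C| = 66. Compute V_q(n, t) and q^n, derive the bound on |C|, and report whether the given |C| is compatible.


V_q(n, t) = 15, q^n = 2187, Hamming bound = 145, |C| = 66 ≤ bound (satisfied).

Step 1: Compute V_q(n, t) = Σ_{j=0}^1 C(n, j) (q−1)^j.
  j = 0: C(7,0)·(2)^0 = 1·1 = 1.
  j = 1: C(7,1)·(2)^1 = 7·2 = 14.
  V_q(n, t) = 1 + 14 = 15.
Step 2: q^n = 3^7 = 2187.
Step 3: Hamming bound ⌊q^n / V_q(n,t)⌋ = ⌊2187/15⌋ = 145.
Step 4: Compare |C| = 66 to 145: satisfied.
The claimed |C| lies below the Hamming bound.


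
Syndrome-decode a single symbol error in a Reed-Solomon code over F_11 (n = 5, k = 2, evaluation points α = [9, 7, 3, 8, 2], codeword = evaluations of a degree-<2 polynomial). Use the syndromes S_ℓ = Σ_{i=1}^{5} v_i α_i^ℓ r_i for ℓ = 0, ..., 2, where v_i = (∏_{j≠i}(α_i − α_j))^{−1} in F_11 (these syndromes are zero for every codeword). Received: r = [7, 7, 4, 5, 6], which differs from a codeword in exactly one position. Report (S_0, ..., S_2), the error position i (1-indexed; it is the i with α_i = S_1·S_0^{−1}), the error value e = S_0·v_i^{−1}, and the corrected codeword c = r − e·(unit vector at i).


S = (10, 2, 7), error at position 1, error magnitude e = 4, c = [3, 7, 4, 5, 6].

Step 1: column multipliers v_i = (∏_{j≠i}(α_i − α_j))^{−1} mod 11.
  i = 1 (α = 9): (9−7)(9−3)(9−8)(9−2) = 2·6·1·7 = 84 ≡ 7, so v_1 = 7^{−1} = 8 (mod 11).
  i = 2 (α = 7): (7−9)(7−3)(7−8)(7−2) = (−2)·4·(−1)·5 = 40 ≡ 7, so v_2 = 7^{−1} = 8 (mod 11).
  i = 3 (α = 3): (3−9)(3−7)(3−8)(3−2) = (−6)·(−4)·(−5)·1 = −120 ≡ 1, so v_3 = 1^{−1} = 1 (mod 11).
  i = 4 (α = 8): (8−9)(8−7)(8−3)(8−2) = (−1)·1·5·6 = −30 ≡ 3, so v_4 = 3^{−1} = 4 (mod 11).
  i = 5 (α = 2): (2−9)(2−7)(2−3)(2−8) = (−7)·(−5)·(−1)·(−6) = 210 ≡ 1, so v_5 = 1^{−1} = 1 (mod 11).
  v = [8, 8, 1, 4, 1].
Step 2: syndromes of r = [7, 7, 4, 5, 6] (all sums mod 11).
  S_0 = Σ v_i r_i = 8·7 + 8·7 + 1·4 + 4·5 + 1·6 = 142 ≡ 10.
  S_1 = Σ v_i α_i r_i = 8·9·7 + 8·7·7 + 1·3·4 + 4·8·5 + 1·2·6 = 1080 ≡ 2.
  α_i^2 mod 11 = [4, 5, 9, 9, 4].
  S_2 = Σ v_i α_i^2 r_i = 8·4·7 + 8·5·7 + 1·9·4 + 4·9·5 + 1·4·6 = 744 ≡ 7.
  S = (10, 2, 7) ≠ 0, so r is not a codeword (an error is present).
Step 3: locate the error. For a single error e at position i, S_ℓ = v_i·e·α_i^ℓ, so α_err = S_1/S_0.
  S_0^{−1} = 10^{−1} = 10 (mod 11), so α_err = 2·10 = 20 ≡ 9 = α_1. Error position i = 1.
  Consistency check: S_2/S_1 = 7·6 = 42 ≡ 9 = α_err ✓ (single-error assumption holds).
Step 4: error magnitude e = S_0/v_1 = S_0·∏_{j≠1}(α_1 − α_j) = 10·7 = 70 ≡ 4 (mod 11).
Step 5: correct position 1: c_1 = r_1 − e = 7 − 4 ≡ 3 (mod 11). Hence c = [3, 7, 4, 5, 6].
  Check: interpolating c through the α_i gives m(x) = 10 + 9·x (degree < 2) with m(α_i) = c_i for every i, so c is indeed a codeword.


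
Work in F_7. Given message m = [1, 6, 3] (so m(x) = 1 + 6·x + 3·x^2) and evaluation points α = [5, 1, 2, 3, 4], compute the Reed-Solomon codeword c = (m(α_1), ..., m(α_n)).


c = [1, 3, 4, 4, 3]

Message polynomial: m(x) = 1 + 6·x + 3·x^2 (mod 7).
For each evaluation point α_i, compute m(α_i) mod 7:
  α_1 = 5: Horner steps 3 → 0 → 1, so m(5) = 1.
  α_2 = 1: Horner steps 3 → 2 → 3, so m(1) = 3.
  α_3 = 2: Horner steps 3 → 5 → 4, so m(2) = 4.
  α_4 = 3: Horner steps 3 → 1 → 4, so m(3) = 4.
  α_5 = 4: Horner steps 3 → 4 → 3, so m(4) = 3.
Codeword c = [1, 3, 4, 4, 3] ∈ F_7^5.


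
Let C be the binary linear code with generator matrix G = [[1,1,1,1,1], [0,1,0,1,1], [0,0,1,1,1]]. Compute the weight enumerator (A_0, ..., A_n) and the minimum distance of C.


Weight distribution: A_0 = 1, A_2 = 3, A_3 = 3, A_5 = 1. Minimum distance d = 2.

Enumerate all 2^3 = 8 messages m ∈ F_2^3.
For each, compute codeword c = mG in F_2^5, then tally its weight.
  m = 000 → c = 00000, weight = 0.
  m = 100 → c = 11111, weight = 5.
  m = 010 → c = 01011, weight = 3.
  m = 110 → c = 10100, weight = 2.
  m = 001 → c = 00111, weight = 3.
  m = 101 → c = 11000, weight = 2.
  m = 011 → c = 01100, weight = 2.
  m = 111 → c = 10011, weight = 3.
Tally weights:
  weight 0: 1 codewords.
  weight 2: 3 codewords.
  weight 3: 3 codewords.
  weight 5: 1 codewords.
Minimum distance d = smallest w > 0 with A_w > 0 = 2.
Sanity: Σ A_w = 8 = 2^3 = 8 ✓.


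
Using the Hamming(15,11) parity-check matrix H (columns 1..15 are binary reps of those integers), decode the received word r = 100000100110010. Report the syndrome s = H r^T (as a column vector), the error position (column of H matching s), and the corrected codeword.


s = (1, 0, 0, 1)^T, error position = 9, corrected codeword c = 100000101110010

Compute s = H r^T mod 2 one row at a time:
  s_1 = 0 + 0 + 1 + 1 + 0 + 0 + 1 + 0 = 3 ≡ 1 (mod 2).
  s_2 = 0 + 0 + 0 + 1 + 0 + 0 + 1 + 0 = 2 ≡ 0 (mod 2).
  s_3 = 0 + 0 + 0 + 1 + 1 + 1 + 1 + 0 = 4 ≡ 0 (mod 2).
  s_4 = 1 + 0 + 0 + 1 + 0 + 1 + 0 + 0 = 3 ≡ 1 (mod 2).
s = (1, 0, 0, 1)^T — this equals column 9 of H (binary 1001), so error is at position 9.
Correct: flip bit 9 of r = 100000100110010 to get c = 100000101110010.


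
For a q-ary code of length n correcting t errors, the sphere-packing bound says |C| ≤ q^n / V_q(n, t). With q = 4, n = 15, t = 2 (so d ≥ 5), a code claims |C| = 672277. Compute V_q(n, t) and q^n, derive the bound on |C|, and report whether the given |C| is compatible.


V_q(n, t) = 991, q^n = 1073741824, Hamming bound = 1083493, |C| = 672277 ≤ bound (satisfied).

Step 1: Compute V_q(n, t) = Σ_{j=0}^2 C(n, j) (q−1)^j.
  j = 0: C(15,0)·(3)^0 = 1·1 = 1.
  j = 1: C(15,1)·(3)^1 = 15·3 = 45.
  j = 2: C(15,2)·(3)^2 = 105·9 = 945.
  V_q(n, t) = 1 + 45 + 945 = 991.
Step 2: q^n = 4^15 = 1073741824.
Step 3: Hamming bound ⌊q^n / V_q(n,t)⌋ = ⌊1073741824/991⌋ = 1083493.
Step 4: Compare |C| = 672277 to 1083493: satisfied.
The claimed |C| lies below the Hamming bound.


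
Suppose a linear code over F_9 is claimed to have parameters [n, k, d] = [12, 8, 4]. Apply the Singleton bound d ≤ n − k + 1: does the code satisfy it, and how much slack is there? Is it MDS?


Singleton RHS = n − k + 1 = 5, slack = 1, bound satisfied, not MDS.

Singleton bound: d ≤ n − k + 1.
Here n = 12, k = 8, so n − k + 1 = 5.
Given d = 4, check d ≤ 5: YES.
Slack = (n − k + 1) − d = 1.
The code is NOT MDS (slack = 1 > 0).
Description: the claimed parameters are [12, 8, 4]_9; such a code would be non-MDS.


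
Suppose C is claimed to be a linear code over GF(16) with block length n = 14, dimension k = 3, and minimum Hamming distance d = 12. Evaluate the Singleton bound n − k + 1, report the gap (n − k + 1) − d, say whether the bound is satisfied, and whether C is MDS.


Singleton RHS = n − k + 1 = 12, slack = 0, bound satisfied, MDS.

Singleton bound: d ≤ n − k + 1.
Here n = 14, k = 3, so n − k + 1 = 12.
Given d = 12, check d ≤ 12: YES.
Slack = (n − k + 1) − d = 0.
The code is MDS (slack = 0).
Description: the claimed parameters are [14, 3, 12]_16; such a code would be MDS (meets Singleton bound).


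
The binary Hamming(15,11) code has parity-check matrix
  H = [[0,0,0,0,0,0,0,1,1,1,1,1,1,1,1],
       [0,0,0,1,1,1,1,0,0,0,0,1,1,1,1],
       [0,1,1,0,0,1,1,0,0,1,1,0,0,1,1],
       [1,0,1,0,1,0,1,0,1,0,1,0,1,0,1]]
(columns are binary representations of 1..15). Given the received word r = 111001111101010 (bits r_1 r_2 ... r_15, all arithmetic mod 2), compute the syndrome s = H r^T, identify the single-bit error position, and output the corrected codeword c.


s = (1, 0, 0, 0)^T, error position = 8, corrected codeword c = 111001101101010

Compute s = H r^T mod 2 one row at a time:
  s_1 = 1 + 1 + 1 + 0 + 1 + 0 + 1 + 0 = 5 ≡ 1 (mod 2).
  s_2 = 0 + 0 + 1 + 1 + 1 + 0 + 1 + 0 = 4 ≡ 0 (mod 2).
  s_3 = 1 + 1 + 1 + 1 + 1 + 0 + 1 + 0 = 6 ≡ 0 (mod 2).
  s_4 = 1 + 1 + 0 + 1 + 1 + 0 + 0 + 0 = 4 ≡ 0 (mod 2).
s = (1, 0, 0, 0)^T — this equals column 8 of H (binary 1000), so error is at position 8.
Correct: flip bit 8 of r = 111001111101010 to get c = 111001101101010.


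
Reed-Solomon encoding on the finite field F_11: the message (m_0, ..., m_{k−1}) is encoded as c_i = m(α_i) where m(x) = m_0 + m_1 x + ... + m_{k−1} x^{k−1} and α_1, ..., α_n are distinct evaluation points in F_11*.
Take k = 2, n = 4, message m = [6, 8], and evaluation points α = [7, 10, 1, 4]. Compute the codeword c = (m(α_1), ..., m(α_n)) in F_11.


c = [7, 9, 3, 5]

Message polynomial: m(x) = 6 + 8·x (mod 11).
For each evaluation point α_i, compute m(α_i) mod 11:
  α_1 = 7: Horner steps 8 → 7, so m(7) = 7.
  α_2 = 10: Horner steps 8 → 9, so m(10) = 9.
  α_3 = 1: Horner steps 8 → 3, so m(1) = 3.
  α_4 = 4: Horner steps 8 → 5, so m(4) = 5.
Codeword c = [7, 9, 3, 5] ∈ F_11^4.


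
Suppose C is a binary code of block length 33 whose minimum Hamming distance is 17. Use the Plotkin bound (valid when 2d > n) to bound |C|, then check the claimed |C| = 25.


Plotkin bound M ≤ 34; given |C| = 25 ≤ bound (satisfied).

Check applicability: 2d = 34, n = 33.
2d − n = 1 > 0, so Plotkin applies.
Compute d/(2d−n) = 17/1 ≈ 17.0000.
⌊d/(2d−n)⌋ = 17.
Plotkin bound: M ≤ 2·17 = 34.
Given |C| = 25, check: satisfied.
This |C| is below the Plotkin bound.


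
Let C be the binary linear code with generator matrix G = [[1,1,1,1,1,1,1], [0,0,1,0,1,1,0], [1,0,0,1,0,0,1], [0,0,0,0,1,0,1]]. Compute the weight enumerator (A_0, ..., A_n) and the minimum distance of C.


Weight distribution: A_0 = 1, A_1 = 1, A_2 = 1, A_3 = 5, A_4 = 5, A_5 = 1, A_6 = 1, A_7 = 1. Minimum distance d = 1.

Enumerate all 2^4 = 16 messages m ∈ F_2^4.
For each, compute codeword c = mG in F_2^7, then tally its weight.
  m = 0000 → c = 0000000, weight = 0.
  m = 1000 → c = 1111111, weight = 7.
  m = 0100 → c = 0010110, weight = 3.
  m = 1100 → c = 1101001, weight = 4.
  m = 0010 → c = 1001001, weight = 3.
  m = 1010 → c = 0110110, weight = 4.
  m = 0110 → c = 1011111, weight = 6.
  m = 1110 → c = 0100000, weight = 1.
  m = 0001 → c = 0000101, weight = 2.
  m = 1001 → c = 1111010, weight = 5.
  m = 0101 → c = 0010011, weight = 3.
  m = 1101 → c = 1101100, weight = 4.
  m = 0011 → c = 1001100, weight = 3.
  m = 1011 → c = 0110011, weight = 4.
  m = 0111 → c = 1011010, weight = 4.
  m = 1111 → c = 0100101, weight = 3.
Tally weights:
  weight 0: 1 codewords.
  weight 1: 1 codewords.
  weight 2: 1 codewords.
  weight 3: 5 codewords.
  weight 4: 5 codewords.
  weight 5: 1 codewords.
  weight 6: 1 codewords.
  weight 7: 1 codewords.
Minimum distance d = smallest w > 0 with A_w > 0 = 1.
Sanity: Σ A_w = 16 = 2^4 = 16 ✓.


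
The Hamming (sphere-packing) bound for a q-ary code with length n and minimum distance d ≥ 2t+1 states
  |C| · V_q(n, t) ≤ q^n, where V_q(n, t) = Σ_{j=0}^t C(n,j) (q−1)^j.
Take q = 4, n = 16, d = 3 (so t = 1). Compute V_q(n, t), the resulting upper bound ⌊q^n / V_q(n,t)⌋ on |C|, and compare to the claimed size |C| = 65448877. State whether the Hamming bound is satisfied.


V_q(n, t) = 49, q^n = 4294967296, Hamming bound = 87652393, |C| = 65448877 ≤ bound (satisfied).

Step 1: Compute V_q(n, t) = Σ_{j=0}^1 C(n, j) (q−1)^j.
  j = 0: C(16,0)·(3)^0 = 1·1 = 1.
  j = 1: C(16,1)·(3)^1 = 16·3 = 48.
  V_q(n, t) = 1 + 48 = 49.
Step 2: q^n = 4^16 = 4294967296.
Step 3: Hamming bound ⌊q^n / V_q(n,t)⌋ = ⌊4294967296/49⌋ = 87652393.
Step 4: Compare |C| = 65448877 to 87652393: satisfied.
The claimed |C| lies below the Hamming bound.


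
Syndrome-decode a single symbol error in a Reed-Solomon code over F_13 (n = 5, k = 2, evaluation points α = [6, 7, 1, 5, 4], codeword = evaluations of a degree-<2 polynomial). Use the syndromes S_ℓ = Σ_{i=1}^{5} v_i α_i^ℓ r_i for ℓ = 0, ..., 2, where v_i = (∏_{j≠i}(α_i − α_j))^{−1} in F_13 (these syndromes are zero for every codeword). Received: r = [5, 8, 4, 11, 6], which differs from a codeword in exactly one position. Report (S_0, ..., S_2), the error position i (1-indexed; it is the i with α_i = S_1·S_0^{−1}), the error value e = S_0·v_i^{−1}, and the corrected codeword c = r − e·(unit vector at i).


S = (5, 4, 11), error at position 1, error magnitude e = 2, c = [3, 8, 4, 11, 6].

Step 1: column multipliers v_i = (∏_{j≠i}(α_i − α_j))^{−1} mod 13.
  i = 1 (α = 6): (6−7)(6−1)(6−5)(6−4) = (−1)·5·1·2 = −10 ≡ 3, so v_1 = 3^{−1} = 9 (mod 13).
  i = 2 (α = 7): (7−6)(7−1)(7−5)(7−4) = 1·6·2·3 = 36 ≡ 10, so v_2 = 10^{−1} = 4 (mod 13).
  i = 3 (α = 1): (1−6)(1−7)(1−5)(1−4) = (−5)·(−6)·(−4)·(−3) = 360 ≡ 9, so v_3 = 9^{−1} = 3 (mod 13).
  i = 4 (α = 5): (5−6)(5−7)(5−1)(5−4) = (−1)·(−2)·4·1 = 8 ≡ 8, so v_4 = 8^{−1} = 5 (mod 13).
  i = 5 (α = 4): (4−6)(4−7)(4−1)(4−5) = (−2)·(−3)·3·(−1) = −18 ≡ 8, so v_5 = 8^{−1} = 5 (mod 13).
  v = [9, 4, 3, 5, 5].
Step 2: syndromes of r = [5, 8, 4, 11, 6] (all sums mod 13).
  S_0 = Σ v_i r_i = 9·5 + 4·8 + 3·4 + 5·11 + 5·6 = 174 ≡ 5.
  S_1 = Σ v_i α_i r_i = 9·6·5 + 4·7·8 + 3·1·4 + 5·5·11 + 5·4·6 = 901 ≡ 4.
  α_i^2 mod 13 = [10, 10, 1, 12, 3].
  S_2 = Σ v_i α_i^2 r_i = 9·10·5 + 4·10·8 + 3·1·4 + 5·12·11 + 5·3·6 = 1532 ≡ 11.
  S = (5, 4, 11) ≠ 0, so r is not a codeword (an error is present).
Step 3: locate the error. For a single error e at position i, S_ℓ = v_i·e·α_i^ℓ, so α_err = S_1/S_0.
  S_0^{−1} = 5^{−1} = 8 (mod 13), so α_err = 4·8 = 32 ≡ 6 = α_1. Error position i = 1.
  Consistency check: S_2/S_1 = 11·10 = 110 ≡ 6 = α_err ✓ (single-error assumption holds).
Step 4: error magnitude e = S_0/v_1 = S_0·∏_{j≠1}(α_1 − α_j) = 5·3 = 15 ≡ 2 (mod 13).
Step 5: correct position 1: c_1 = r_1 − e = 5 − 2 ≡ 3 (mod 13). Hence c = [3, 8, 4, 11, 6].
  Check: interpolating c through the α_i gives m(x) = 12 + 5·x (degree < 2) with m(α_i) = c_i for every i, so c is indeed a codeword.
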